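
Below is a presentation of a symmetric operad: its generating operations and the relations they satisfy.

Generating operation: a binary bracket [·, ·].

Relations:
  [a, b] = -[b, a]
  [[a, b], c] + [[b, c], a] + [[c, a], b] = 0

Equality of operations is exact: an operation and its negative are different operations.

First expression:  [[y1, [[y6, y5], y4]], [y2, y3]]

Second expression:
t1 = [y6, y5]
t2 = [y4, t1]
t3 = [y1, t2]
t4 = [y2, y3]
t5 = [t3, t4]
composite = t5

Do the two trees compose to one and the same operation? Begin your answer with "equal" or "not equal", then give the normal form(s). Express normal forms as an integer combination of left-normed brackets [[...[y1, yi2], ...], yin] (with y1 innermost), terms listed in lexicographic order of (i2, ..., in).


not equal: they reduce to [[[[[y1, y4], y5], y6], y2], y3] - [[[[[y1, y4], y5], y6], y3], y2] - [[[[[y1, y4], y6], y5], y2], y3] + [[[[[y1, y4], y6], y5], y3], y2] - [[[[[y1, y5], y6], y4], y2], y3] + [[[[[y1, y5], y6], y4], y3], y2] + [[[[[y1, y6], y5], y4], y2], y3] - [[[[[y1, y6], y5], y4], y3], y2] and -[[[[[y1, y4], y5], y6], y2], y3] + [[[[[y1, y4], y5], y6], y3], y2] + [[[[[y1, y4], y6], y5], y2], y3] - [[[[[y1, y4], y6], y5], y3], y2] + [[[[[y1, y5], y6], y4], y2], y3] - [[[[[y1, y5], y6], y4], y3], y2] - [[[[[y1, y6], y5], y4], y2], y3] + [[[[[y1, y6], y5], y4], y3], y2]

Reducing the first expression gives [[[[[y1, y4], y5], y6], y2], y3] - [[[[[y1, y4], y5], y6], y3], y2] - [[[[[y1, y4], y6], y5], y2], y3] + [[[[[y1, y4], y6], y5], y3], y2] - [[[[[y1, y5], y6], y4], y2], y3] + [[[[[y1, y5], y6], y4], y3], y2] + [[[[[y1, y6], y5], y4], y2], y3] - [[[[[y1, y6], y5], y4], y3], y2]
Reducing the second expression gives -[[[[[y1, y4], y5], y6], y2], y3] + [[[[[y1, y4], y5], y6], y3], y2] + [[[[[y1, y4], y6], y5], y2], y3] - [[[[[y1, y4], y6], y5], y3], y2] + [[[[[y1, y5], y6], y4], y2], y3] - [[[[[y1, y5], y6], y4], y3], y2] - [[[[[y1, y6], y5], y4], y2], y3] + [[[[[y1, y6], y5], y4], y3], y2]
They disagree, so not equal.


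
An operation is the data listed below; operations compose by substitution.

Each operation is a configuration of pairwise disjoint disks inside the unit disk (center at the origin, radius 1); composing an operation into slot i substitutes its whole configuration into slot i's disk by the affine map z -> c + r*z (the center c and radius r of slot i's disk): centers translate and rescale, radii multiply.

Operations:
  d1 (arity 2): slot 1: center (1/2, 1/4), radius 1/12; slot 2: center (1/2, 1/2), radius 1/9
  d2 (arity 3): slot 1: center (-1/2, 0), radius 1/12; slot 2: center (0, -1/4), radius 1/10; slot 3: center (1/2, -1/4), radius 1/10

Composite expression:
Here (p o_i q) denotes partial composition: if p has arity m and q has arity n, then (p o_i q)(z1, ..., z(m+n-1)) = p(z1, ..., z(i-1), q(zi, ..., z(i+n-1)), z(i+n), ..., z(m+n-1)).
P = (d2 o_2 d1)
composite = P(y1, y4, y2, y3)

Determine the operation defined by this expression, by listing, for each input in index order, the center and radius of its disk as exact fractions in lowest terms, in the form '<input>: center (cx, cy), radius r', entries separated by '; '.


Below d2, radii multiply path by path; the y-disk centers shift.
input y1: composing its 1 substitution step yields center (-1/2, 0), radius 1/12
input y4: composing its 2 substitution steps yields center (1/20, -9/40), radius 1/120
input y2: composing its 2 substitution steps yields center (1/20, -1/5), radius 1/90
input y3: composing its 1 substitution step yields center (1/2, -1/4), radius 1/10

y1: center (-1/2, 0), radius 1/12; y2: center (1/20, -1/5), radius 1/90; y3: center (1/2, -1/4), radius 1/10; y4: center (1/20, -9/40), radius 1/120


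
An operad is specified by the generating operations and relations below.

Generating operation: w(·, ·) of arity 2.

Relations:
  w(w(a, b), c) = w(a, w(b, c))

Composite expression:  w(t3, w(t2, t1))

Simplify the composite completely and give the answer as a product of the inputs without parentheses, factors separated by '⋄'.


t3 ⋄ t2 ⋄ t1

Key point: w is associative — brackets drop, the t-order remains.
w(t2, t1) flattens to t2 ⋄ t1
w(t3, w(t2, t1)) flattens to t3 ⋄ t2 ⋄ t1


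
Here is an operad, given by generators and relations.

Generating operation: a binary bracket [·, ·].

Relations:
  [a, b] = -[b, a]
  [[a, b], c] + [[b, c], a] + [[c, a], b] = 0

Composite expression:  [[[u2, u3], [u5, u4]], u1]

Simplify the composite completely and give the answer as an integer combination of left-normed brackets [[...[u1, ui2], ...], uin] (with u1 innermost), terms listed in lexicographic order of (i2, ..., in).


Skip Jacobi rewriting: expand, keep u1-initial words, read off terms.
Composite bracket: [[[u2, u3], [u5, u4]], u1]
Applying ab - ba throughout gives 16 signed words (2^4 = 16).
Collect the words opening with u1:
  u1u2u3u4u5 appears with sign +1, giving the term +[[[[u1, u2], u3], u4], u5]
  u1u2u3u5u4 appears with sign -1, giving the term -[[[[u1, u2], u3], u5], u4]
  u1u3u2u4u5 appears with sign -1, giving the term -[[[[u1, u3], u2], u4], u5]
  u1u3u2u5u4 appears with sign +1, giving the term +[[[[u1, u3], u2], u5], u4]
  u1u4u5u2u3 appears with sign -1, giving the term -[[[[u1, u4], u5], u2], u3]
  u1u4u5u3u2 appears with sign +1, giving the term +[[[[u1, u4], u5], u3], u2]
  u1u5u4u2u3 appears with sign +1, giving the term +[[[[u1, u5], u4], u2], u3]
  u1u5u4u3u2 appears with sign -1, giving the term -[[[[u1, u5], u4], u3], u2]

[[[[u1, u2], u3], u4], u5] - [[[[u1, u2], u3], u5], u4] - [[[[u1, u3], u2], u4], u5] + [[[[u1, u3], u2], u5], u4] - [[[[u1, u4], u5], u2], u3] + [[[[u1, u4], u5], u3], u2] + [[[[u1, u5], u4], u2], u3] - [[[[u1, u5], u4], u3], u2]


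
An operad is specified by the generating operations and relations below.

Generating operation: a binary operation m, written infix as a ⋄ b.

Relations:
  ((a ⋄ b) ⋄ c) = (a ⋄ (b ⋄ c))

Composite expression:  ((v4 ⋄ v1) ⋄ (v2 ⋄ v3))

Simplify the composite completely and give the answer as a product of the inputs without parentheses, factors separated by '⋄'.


Key point: m is associative — brackets drop, the v-order remains.
(v4 ⋄ v1) unparenthesizes to v4 ⋄ v1
(v2 ⋄ v3) unparenthesizes to v2 ⋄ v3
((v4 ⋄ v1) ⋄ (v2 ⋄ v3)) unparenthesizes to v4 ⋄ v1 ⋄ v2 ⋄ v3

v4 ⋄ v1 ⋄ v2 ⋄ v3


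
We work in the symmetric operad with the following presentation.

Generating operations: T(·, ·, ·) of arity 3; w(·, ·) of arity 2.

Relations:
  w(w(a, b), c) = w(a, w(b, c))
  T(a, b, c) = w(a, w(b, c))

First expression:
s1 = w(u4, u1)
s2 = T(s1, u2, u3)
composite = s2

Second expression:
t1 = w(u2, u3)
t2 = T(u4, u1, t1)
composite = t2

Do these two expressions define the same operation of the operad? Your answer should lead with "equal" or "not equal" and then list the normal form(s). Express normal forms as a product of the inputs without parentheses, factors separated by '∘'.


The first composite normalizes to u4 ∘ u1 ∘ u2 ∘ u3
The second composite normalizes to u4 ∘ u1 ∘ u2 ∘ u3
Identical normal forms: equal.

equal — both sides give u4 ∘ u1 ∘ u2 ∘ u3


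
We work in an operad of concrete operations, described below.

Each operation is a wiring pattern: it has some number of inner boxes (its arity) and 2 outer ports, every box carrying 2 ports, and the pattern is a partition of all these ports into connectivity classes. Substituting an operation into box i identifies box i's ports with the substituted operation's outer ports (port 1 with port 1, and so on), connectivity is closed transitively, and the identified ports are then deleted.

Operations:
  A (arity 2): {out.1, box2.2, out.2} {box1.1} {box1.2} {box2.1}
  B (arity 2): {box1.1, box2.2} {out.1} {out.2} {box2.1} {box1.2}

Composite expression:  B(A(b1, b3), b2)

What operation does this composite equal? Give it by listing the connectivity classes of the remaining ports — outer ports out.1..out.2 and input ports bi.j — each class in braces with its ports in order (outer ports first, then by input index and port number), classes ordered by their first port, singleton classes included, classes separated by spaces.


Reachability decides: close wires over B-identified ports.
A over (b1, b3) gives {out.1, out.2, b3.2} {b1.1} {b1.2} {b3.1}, out.j being that stage's outer ports
B over (b1, b3, b2) gives {out.1} {out.2} {b1.1} {b1.2} {b2.1} {b2.2, b3.2} {b3.1}, out.j being that stage's outer ports

{out.1} {out.2} {b1.1} {b1.2} {b2.1} {b2.2, b3.2} {b3.1}


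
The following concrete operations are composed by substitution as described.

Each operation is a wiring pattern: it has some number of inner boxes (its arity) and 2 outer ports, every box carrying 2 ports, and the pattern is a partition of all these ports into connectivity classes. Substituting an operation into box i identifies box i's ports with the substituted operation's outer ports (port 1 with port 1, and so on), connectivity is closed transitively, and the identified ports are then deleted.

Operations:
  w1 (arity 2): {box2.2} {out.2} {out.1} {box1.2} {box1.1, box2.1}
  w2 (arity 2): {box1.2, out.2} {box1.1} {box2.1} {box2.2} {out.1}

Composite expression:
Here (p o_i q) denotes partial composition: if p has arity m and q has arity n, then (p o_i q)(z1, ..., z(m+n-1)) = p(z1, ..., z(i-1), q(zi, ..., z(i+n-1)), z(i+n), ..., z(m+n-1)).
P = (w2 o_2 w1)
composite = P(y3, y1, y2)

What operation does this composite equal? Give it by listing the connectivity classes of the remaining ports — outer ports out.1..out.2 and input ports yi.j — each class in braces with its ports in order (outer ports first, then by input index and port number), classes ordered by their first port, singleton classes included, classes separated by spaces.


Two ports join when wires chain via w2-identified ports.
stage w1: inputs (y1, y2), connectivity {out.1} {out.2} {y1.1, y2.1} {y1.2} {y2.2}, out.j its boundary
stage w2: inputs (y3, y1, y2), connectivity {out.1} {out.2, y3.2} {y1.1, y2.1} {y1.2} {y2.2} {y3.1}, out.j its boundary

{out.1} {out.2, y3.2} {y1.1, y2.1} {y1.2} {y2.2} {y3.1}


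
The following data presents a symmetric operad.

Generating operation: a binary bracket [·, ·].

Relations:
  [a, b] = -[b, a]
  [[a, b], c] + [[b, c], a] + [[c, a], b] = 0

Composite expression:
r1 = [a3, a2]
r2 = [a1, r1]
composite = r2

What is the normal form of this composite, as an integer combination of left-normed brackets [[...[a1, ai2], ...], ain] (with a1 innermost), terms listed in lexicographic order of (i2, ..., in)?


-[[a1, a2], a3] + [[a1, a3], a2]

Left-normed coefficients sit on the a1-initial expansion words.
Composite bracket: [a1, [a3, a2]]
Full expansion: 4 signed words from ab - ba (2^2 = 4).
Only words starting with a1 matter:
  the word a1a2a3 carries sign -1 and contributes -[[a1, a2], a3]
  the word a1a3a2 carries sign +1 and contributes +[[a1, a3], a2]


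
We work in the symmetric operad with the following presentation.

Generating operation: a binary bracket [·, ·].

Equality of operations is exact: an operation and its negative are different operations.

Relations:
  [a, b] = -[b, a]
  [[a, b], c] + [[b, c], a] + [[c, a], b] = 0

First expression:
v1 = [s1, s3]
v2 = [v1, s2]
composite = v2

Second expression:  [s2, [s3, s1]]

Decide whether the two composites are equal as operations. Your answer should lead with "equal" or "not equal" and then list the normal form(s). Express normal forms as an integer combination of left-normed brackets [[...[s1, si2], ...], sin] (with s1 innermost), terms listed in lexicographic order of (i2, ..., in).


equal; both compose to [[s1, s3], s2]

In normal form, the first expression is [[s1, s3], s2]
In normal form, the second expression is [[s1, s3], s2]
Identical normal forms: equal.


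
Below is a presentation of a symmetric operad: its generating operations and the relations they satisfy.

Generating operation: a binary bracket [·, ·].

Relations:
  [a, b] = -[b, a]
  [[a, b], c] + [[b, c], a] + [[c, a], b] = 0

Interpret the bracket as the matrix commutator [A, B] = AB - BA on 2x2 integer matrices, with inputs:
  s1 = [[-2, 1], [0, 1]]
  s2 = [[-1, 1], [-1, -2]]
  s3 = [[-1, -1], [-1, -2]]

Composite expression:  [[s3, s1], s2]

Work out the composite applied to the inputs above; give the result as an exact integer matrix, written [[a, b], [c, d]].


[[-1, 4], [5, 1]]

[s3, s1] = [[1, -2], [3, -1]]
[[s3, s1], s2] = [[-1, 4], [5, 1]]


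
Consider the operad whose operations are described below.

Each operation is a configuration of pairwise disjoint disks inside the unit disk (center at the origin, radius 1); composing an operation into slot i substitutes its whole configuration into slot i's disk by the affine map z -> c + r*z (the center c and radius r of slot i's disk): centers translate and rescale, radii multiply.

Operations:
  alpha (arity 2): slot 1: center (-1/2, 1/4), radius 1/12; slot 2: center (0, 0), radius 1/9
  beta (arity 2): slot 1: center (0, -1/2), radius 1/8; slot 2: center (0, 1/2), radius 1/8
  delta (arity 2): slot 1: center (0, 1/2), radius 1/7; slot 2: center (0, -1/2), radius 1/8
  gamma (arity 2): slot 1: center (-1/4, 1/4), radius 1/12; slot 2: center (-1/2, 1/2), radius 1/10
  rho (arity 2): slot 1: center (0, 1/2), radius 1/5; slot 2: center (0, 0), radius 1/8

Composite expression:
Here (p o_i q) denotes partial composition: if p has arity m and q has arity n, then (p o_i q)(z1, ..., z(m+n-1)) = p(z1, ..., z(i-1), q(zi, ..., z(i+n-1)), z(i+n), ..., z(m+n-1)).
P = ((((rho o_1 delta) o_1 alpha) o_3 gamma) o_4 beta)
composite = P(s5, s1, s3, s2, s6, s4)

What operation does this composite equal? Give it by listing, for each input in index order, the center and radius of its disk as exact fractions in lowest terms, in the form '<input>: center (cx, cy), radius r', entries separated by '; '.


Below rho, radii multiply path by path; the s-disk centers shift.
for s5, the 3-step affine chain lands on center (-1/70, 17/28), radius 1/420
for s1, the 3-step affine chain lands on center (0, 3/5), radius 1/315
for s3, the 3-step affine chain lands on center (-1/160, 13/32), radius 1/480
for s2, the 4-step affine chain lands on center (-1/80, 329/800), radius 1/3200
for s6, the 4-step affine chain lands on center (-1/80, 331/800), radius 1/3200
for s4, the 1-step affine chain lands on center (0, 0), radius 1/8

s1: center (0, 3/5), radius 1/315; s2: center (-1/80, 329/800), radius 1/3200; s3: center (-1/160, 13/32), radius 1/480; s4: center (0, 0), radius 1/8; s5: center (-1/70, 17/28), radius 1/420; s6: center (-1/80, 331/800), radius 1/3200


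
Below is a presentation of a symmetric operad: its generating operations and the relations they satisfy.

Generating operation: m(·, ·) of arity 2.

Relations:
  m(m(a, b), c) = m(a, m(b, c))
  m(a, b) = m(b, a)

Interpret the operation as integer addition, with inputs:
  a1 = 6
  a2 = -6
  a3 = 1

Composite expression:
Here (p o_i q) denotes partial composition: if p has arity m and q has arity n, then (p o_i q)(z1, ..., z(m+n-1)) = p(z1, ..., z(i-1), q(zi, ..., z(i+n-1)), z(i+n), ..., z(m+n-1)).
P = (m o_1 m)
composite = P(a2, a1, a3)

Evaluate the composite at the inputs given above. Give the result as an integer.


1

m(a2, a1) = 0
m(m(a2, a1), a3) = 1


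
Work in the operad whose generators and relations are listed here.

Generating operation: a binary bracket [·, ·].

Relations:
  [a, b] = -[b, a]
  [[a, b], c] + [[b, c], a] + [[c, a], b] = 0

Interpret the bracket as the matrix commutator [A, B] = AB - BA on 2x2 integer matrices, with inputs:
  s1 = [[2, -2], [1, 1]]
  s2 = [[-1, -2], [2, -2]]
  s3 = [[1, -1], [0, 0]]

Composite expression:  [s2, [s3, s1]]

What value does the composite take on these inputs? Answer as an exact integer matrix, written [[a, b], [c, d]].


[[4, -5], [-3, -4]]

[s3, s1] = [[-1, -1], [-1, 1]]
[s2, [s3, s1]] = [[4, -5], [-3, -4]]


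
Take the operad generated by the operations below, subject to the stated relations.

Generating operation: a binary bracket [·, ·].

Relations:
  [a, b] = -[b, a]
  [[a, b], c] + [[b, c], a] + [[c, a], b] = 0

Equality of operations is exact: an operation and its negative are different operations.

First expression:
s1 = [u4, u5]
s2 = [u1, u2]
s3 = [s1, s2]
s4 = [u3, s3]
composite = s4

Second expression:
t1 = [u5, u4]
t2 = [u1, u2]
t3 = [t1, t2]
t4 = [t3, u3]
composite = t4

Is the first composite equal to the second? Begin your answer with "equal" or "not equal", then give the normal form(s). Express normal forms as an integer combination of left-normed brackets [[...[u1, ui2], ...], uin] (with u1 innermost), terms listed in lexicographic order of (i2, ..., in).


In normal form, the first expression is [[[[u1, u2], u4], u5], u3] - [[[[u1, u2], u5], u4], u3]
In normal form, the second expression is [[[[u1, u2], u4], u5], u3] - [[[[u1, u2], u5], u4], u3]
One common form — equal.

equal: each reduces to [[[[u1, u2], u4], u5], u3] - [[[[u1, u2], u5], u4], u3]


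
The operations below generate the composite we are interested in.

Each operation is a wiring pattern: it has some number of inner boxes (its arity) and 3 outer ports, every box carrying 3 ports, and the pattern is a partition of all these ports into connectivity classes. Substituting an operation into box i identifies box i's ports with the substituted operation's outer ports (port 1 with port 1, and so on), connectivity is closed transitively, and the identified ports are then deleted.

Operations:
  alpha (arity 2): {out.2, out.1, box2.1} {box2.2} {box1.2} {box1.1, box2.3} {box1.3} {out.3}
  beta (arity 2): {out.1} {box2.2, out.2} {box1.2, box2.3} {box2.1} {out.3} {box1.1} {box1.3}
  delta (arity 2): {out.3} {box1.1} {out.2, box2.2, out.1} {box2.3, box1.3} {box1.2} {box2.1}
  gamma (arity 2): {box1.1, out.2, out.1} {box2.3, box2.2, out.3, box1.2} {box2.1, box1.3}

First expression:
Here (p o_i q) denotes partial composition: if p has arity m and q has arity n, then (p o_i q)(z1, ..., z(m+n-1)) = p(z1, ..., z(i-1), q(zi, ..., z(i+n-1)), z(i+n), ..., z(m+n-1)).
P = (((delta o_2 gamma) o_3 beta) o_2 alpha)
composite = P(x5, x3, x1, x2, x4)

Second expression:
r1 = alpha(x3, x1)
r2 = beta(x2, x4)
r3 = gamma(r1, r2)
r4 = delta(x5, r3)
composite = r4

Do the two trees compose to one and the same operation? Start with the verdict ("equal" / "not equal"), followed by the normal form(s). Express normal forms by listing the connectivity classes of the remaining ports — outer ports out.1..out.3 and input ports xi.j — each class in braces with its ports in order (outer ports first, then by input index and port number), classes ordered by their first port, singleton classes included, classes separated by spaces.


equal — both sides give {out.1, out.2, x1.1, x4.2, x5.3} {out.3} {x1.2} {x1.3, x3.1} {x2.1} {x2.2, x4.3} {x2.3} {x3.2} {x3.3} {x4.1} {x5.1} {x5.2}

The first expression, normalized: {out.1, out.2, x1.1, x4.2, x5.3} {out.3} {x1.2} {x1.3, x3.1} {x2.1} {x2.2, x4.3} {x2.3} {x3.2} {x3.3} {x4.1} {x5.1} {x5.2}
The second expression, normalized: {out.1, out.2, x1.1, x4.2, x5.3} {out.3} {x1.2} {x1.3, x3.1} {x2.1} {x2.2, x4.3} {x2.3} {x3.2} {x3.3} {x4.1} {x5.1} {x5.2}
The normal forms match — equal.


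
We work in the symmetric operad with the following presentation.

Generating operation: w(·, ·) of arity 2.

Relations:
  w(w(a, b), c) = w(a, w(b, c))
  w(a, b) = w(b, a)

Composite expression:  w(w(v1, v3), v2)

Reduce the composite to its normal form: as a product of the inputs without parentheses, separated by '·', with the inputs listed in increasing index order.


v1 · v2 · v3

Both nesting and order wash out for w; what remains is which v's occur.
w(v1, v3) linearizes to v1 · v3
w(w(v1, v3), v2) linearizes to v1 · v3 · v2
rearranged into index order: v1 · v2 · v3


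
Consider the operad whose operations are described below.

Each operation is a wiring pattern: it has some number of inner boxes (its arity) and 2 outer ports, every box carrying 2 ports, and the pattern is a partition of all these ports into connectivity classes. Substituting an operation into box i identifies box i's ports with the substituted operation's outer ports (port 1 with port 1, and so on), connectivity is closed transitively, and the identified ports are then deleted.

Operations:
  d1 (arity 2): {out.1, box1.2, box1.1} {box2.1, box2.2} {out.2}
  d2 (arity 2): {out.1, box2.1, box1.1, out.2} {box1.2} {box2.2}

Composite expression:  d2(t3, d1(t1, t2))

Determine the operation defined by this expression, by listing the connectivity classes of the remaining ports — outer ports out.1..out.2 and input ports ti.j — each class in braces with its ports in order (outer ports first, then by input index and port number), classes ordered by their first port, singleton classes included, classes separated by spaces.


{out.1, out.2, t1.1, t1.2, t3.1} {t2.1, t2.2} {t3.2}


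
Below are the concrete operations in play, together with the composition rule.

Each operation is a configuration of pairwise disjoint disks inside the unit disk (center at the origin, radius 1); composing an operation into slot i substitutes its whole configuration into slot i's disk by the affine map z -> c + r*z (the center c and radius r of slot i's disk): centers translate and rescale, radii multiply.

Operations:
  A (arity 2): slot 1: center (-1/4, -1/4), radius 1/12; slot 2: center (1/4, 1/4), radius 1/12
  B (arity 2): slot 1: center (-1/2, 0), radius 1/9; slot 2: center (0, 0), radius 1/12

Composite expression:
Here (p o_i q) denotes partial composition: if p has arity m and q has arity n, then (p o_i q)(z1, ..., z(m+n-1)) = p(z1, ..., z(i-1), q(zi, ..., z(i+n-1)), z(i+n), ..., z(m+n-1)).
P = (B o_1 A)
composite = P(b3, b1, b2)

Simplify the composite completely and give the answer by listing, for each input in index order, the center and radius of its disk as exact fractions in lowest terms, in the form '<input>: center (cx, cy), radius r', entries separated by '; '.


b1: center (-17/36, 1/36), radius 1/108; b2: center (0, 0), radius 1/12; b3: center (-19/36, -1/36), radius 1/108


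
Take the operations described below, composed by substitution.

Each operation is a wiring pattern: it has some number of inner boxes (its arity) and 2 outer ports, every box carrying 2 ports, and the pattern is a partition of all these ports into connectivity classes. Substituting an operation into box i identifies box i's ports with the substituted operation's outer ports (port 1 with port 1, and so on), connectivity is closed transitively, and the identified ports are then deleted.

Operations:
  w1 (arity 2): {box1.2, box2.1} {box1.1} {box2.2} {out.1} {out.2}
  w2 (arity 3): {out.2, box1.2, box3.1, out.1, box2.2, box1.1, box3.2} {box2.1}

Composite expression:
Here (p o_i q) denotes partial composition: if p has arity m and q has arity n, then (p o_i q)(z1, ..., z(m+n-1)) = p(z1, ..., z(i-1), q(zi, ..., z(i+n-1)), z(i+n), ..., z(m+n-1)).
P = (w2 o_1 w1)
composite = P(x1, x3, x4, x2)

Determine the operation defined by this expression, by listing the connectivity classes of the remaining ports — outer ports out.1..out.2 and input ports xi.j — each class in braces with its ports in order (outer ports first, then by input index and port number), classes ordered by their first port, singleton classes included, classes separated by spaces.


{out.1, out.2, x2.1, x2.2, x4.2} {x1.1} {x1.2, x3.1} {x3.2} {x4.1}

Treat the ports identified at w2 as solder joints: merge, then drop.
composing w1 on (x1, x3), with out.j its own outer ports: {out.1} {out.2} {x1.1} {x1.2, x3.1} {x3.2}
composing w2 on (x1, x3, x4, x2), with out.j its own outer ports: {out.1, out.2, x2.1, x2.2, x4.2} {x1.1} {x1.2, x3.1} {x3.2} {x4.1}


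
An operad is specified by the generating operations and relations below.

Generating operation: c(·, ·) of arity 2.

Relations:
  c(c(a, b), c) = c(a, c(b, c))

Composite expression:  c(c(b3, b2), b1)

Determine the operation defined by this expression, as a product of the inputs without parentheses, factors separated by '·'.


b3 · b2 · b1

All parenthesizations of c agree; list the b-inputs left to right.
c(b3, b2) unparenthesizes to b3 · b2
c(c(b3, b2), b1) unparenthesizes to b3 · b2 · b1


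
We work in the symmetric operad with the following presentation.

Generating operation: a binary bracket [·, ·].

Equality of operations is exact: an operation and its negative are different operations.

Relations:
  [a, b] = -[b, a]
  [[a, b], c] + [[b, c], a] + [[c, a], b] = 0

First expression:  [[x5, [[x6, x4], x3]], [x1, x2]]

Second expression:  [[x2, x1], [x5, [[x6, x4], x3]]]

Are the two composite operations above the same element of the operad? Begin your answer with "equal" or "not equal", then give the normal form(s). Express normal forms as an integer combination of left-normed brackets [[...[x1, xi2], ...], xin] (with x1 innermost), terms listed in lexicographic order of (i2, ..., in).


The first composite normalizes to [[[[[x1, x2], x3], x4], x6], x5] - [[[[[x1, x2], x3], x6], x4], x5] - [[[[[x1, x2], x4], x6], x3], x5] - [[[[[x1, x2], x5], x3], x4], x6] + [[[[[x1, x2], x5], x3], x6], x4] + [[[[[x1, x2], x5], x4], x6], x3] - [[[[[x1, x2], x5], x6], x4], x3] + [[[[[x1, x2], x6], x4], x3], x5]
The second composite normalizes to [[[[[x1, x2], x3], x4], x6], x5] - [[[[[x1, x2], x3], x6], x4], x5] - [[[[[x1, x2], x4], x6], x3], x5] - [[[[[x1, x2], x5], x3], x4], x6] + [[[[[x1, x2], x5], x3], x6], x4] + [[[[[x1, x2], x5], x4], x6], x3] - [[[[[x1, x2], x5], x6], x4], x3] + [[[[[x1, x2], x6], x4], x3], x5]
One common form — equal.

equal; both compose to [[[[[x1, x2], x3], x4], x6], x5] - [[[[[x1, x2], x3], x6], x4], x5] - [[[[[x1, x2], x4], x6], x3], x5] - [[[[[x1, x2], x5], x3], x4], x6] + [[[[[x1, x2], x5], x3], x6], x4] + [[[[[x1, x2], x5], x4], x6], x3] - [[[[[x1, x2], x5], x6], x4], x3] + [[[[[x1, x2], x6], x4], x3], x5]


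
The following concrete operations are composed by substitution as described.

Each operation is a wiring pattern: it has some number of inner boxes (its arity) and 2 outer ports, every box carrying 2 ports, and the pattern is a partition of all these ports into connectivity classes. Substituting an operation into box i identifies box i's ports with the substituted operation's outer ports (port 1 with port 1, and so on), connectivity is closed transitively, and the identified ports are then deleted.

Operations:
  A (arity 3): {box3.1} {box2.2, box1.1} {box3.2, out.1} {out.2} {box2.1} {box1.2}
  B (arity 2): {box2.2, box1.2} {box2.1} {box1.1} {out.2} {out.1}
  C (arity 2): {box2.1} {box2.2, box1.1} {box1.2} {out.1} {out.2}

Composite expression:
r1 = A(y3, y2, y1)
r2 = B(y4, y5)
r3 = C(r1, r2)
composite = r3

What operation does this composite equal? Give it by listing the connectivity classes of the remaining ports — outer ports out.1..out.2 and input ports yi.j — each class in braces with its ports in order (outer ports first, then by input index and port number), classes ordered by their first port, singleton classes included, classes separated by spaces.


Substituting into C glues patterns; closure does the rest.
after A, the pattern on (y3, y2, y1) reads {out.1, y1.2} {out.2} {y1.1} {y2.1} {y2.2, y3.1} {y3.2} (out.j = its outer ports)
after B, the pattern on (y4, y5) reads {out.1} {out.2} {y4.1} {y4.2, y5.2} {y5.1} (out.j = its outer ports)
after C, the pattern on (y3, y2, y1, y4, y5) reads {out.1} {out.2} {y1.1} {y1.2} {y2.1} {y2.2, y3.1} {y3.2} {y4.1} {y4.2, y5.2} {y5.1} (out.j = its outer ports)

{out.1} {out.2} {y1.1} {y1.2} {y2.1} {y2.2, y3.1} {y3.2} {y4.1} {y4.2, y5.2} {y5.1}


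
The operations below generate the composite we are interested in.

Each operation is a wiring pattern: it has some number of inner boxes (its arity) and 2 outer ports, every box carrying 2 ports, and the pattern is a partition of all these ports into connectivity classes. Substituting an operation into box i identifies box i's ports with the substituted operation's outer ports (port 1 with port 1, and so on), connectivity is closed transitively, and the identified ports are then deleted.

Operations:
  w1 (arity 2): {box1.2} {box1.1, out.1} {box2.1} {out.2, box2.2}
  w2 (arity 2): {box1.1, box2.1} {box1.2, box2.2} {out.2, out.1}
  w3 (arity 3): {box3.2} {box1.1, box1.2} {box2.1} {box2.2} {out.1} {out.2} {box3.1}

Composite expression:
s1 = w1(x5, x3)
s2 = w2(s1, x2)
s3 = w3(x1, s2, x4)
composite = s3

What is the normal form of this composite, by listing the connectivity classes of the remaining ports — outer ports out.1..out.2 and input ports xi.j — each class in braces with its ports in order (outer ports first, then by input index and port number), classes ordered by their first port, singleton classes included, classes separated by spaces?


{out.1} {out.2} {x1.1, x1.2} {x2.1, x5.1} {x2.2, x3.2} {x3.1} {x4.1} {x4.2} {x5.2}

Connectivity passes through glued w3-boundaries; trace each wire chain.
through w1, on inputs (x5, x3): {out.1, x5.1} {out.2, x3.2} {x3.1} {x5.2} (out.j = stage outer ports)
through w2, on inputs (x5, x3, x2): {out.1, out.2} {x2.1, x5.1} {x2.2, x3.2} {x3.1} {x5.2} (out.j = stage outer ports)
through w3, on inputs (x1, x5, x3, x2, x4): {out.1} {out.2} {x1.1, x1.2} {x2.1, x5.1} {x2.2, x3.2} {x3.1} {x4.1} {x4.2} {x5.2} (out.j = stage outer ports)


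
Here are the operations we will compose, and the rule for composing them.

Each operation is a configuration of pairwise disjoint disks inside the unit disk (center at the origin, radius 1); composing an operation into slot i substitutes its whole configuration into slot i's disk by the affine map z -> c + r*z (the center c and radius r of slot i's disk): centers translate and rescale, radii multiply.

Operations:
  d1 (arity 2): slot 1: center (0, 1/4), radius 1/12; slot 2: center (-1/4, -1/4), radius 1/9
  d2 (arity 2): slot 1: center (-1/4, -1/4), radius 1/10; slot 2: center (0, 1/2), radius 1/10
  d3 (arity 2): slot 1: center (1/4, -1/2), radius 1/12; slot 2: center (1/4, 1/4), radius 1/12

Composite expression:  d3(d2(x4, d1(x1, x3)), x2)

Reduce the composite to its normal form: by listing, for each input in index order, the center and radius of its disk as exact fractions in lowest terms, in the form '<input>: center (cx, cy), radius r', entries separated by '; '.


x1: center (1/4, -73/160), radius 1/1440; x2: center (1/4, 1/4), radius 1/12; x3: center (119/480, -221/480), radius 1/1080; x4: center (11/48, -25/48), radius 1/120


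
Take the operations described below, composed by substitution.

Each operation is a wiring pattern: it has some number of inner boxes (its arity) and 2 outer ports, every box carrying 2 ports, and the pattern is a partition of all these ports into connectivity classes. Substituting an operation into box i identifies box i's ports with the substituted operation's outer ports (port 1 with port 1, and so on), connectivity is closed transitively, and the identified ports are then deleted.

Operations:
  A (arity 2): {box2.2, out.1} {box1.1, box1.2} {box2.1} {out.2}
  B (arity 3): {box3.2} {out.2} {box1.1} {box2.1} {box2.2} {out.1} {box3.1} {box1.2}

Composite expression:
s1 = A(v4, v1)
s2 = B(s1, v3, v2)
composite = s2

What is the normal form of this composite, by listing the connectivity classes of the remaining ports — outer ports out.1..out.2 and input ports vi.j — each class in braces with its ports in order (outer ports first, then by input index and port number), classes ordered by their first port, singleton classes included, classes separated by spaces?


After gluing at B, chains via deleted ports link the v-ports.
after A, the pattern on (v4, v1) reads {out.1, v1.2} {out.2} {v1.1} {v4.1, v4.2} (out.j = its outer ports)
after B, the pattern on (v4, v1, v3, v2) reads {out.1} {out.2} {v1.1} {v1.2} {v2.1} {v2.2} {v3.1} {v3.2} {v4.1, v4.2} (out.j = its outer ports)

{out.1} {out.2} {v1.1} {v1.2} {v2.1} {v2.2} {v3.1} {v3.2} {v4.1, v4.2}


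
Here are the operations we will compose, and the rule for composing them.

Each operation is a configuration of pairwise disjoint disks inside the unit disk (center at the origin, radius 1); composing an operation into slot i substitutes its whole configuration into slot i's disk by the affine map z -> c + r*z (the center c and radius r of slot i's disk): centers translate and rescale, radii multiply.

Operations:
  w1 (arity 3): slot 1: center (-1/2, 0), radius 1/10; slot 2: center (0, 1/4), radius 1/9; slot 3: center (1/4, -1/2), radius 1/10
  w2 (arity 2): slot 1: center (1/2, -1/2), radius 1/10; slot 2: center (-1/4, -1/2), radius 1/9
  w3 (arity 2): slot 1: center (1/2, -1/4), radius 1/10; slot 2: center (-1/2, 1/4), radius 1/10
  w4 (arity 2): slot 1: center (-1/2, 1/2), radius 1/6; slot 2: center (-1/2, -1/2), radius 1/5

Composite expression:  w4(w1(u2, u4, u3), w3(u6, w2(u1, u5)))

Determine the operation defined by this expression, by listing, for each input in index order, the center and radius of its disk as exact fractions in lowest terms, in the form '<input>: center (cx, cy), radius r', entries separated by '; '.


u1: center (-59/100, -23/50), radius 1/500; u2: center (-7/12, 1/2), radius 1/60; u3: center (-11/24, 5/12), radius 1/60; u4: center (-1/2, 13/24), radius 1/54; u5: center (-121/200, -23/50), radius 1/450; u6: center (-2/5, -11/20), radius 1/50

Each u-disk chains the slot maps above it in w4; radii multiply.
for u2, the 2-step affine chain lands on center (-7/12, 1/2), radius 1/60
for u4, the 2-step affine chain lands on center (-1/2, 13/24), radius 1/54
for u3, the 2-step affine chain lands on center (-11/24, 5/12), radius 1/60
for u6, the 2-step affine chain lands on center (-2/5, -11/20), radius 1/50
for u1, the 3-step affine chain lands on center (-59/100, -23/50), radius 1/500
for u5, the 3-step affine chain lands on center (-121/200, -23/50), radius 1/450


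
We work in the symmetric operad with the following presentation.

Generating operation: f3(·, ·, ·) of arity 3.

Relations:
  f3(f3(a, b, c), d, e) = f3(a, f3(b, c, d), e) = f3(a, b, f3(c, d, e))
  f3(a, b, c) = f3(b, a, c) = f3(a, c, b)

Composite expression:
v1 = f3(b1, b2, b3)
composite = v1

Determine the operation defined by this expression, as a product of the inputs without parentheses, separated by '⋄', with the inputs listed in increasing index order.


b1 ⋄ b2 ⋄ b3

Reordering under f3 is free, so list the b-inputs canonically.
f3(b1, b2, b3) flattens to b1 ⋄ b2 ⋄ b3
putting the inputs in ascending order: b1 ⋄ b2 ⋄ b3


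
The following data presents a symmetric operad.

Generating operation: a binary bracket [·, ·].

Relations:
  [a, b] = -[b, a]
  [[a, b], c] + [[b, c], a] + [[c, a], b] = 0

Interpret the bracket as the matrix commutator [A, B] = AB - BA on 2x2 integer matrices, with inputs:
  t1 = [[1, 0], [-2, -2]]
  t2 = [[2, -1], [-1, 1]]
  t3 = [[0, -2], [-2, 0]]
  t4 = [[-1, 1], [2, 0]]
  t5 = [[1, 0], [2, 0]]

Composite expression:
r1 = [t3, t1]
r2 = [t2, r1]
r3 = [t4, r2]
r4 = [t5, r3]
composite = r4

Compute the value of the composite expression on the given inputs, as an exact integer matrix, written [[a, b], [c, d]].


[[76, -38], [-166, -76]]

[t3, t1] = [[4, 6], [-6, -4]]
[t2, [t3, t1]] = [[12, 14], [-2, -12]]
[t4, [t2, [t3, t1]]] = [[-30, -38], [46, 30]]
[t5, [t4, [t2, [t3, t1]]]] = [[76, -38], [-166, -76]]


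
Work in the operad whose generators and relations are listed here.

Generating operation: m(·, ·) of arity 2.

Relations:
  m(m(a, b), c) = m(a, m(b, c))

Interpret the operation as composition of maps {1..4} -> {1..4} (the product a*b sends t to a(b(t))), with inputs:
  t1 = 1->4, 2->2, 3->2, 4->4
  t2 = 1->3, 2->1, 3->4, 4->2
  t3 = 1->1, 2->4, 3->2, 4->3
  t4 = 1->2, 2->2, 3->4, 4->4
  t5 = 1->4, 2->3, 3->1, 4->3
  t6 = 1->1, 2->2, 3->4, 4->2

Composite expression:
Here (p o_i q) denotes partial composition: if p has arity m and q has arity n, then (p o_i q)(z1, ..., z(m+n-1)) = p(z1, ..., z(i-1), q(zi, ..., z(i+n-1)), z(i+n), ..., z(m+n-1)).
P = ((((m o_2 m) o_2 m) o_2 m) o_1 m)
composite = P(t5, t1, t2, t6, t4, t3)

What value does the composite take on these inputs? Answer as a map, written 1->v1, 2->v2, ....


m(t5, t1) = 1->3, 2->3, 3->3, 4->3
m(t2, t6) = 1->3, 2->1, 3->2, 4->1
m(m(t2, t6), t4) = 1->1, 2->1, 3->1, 4->1
m(m(m(t2, t6), t4), t3) = 1->1, 2->1, 3->1, 4->1
m(m(t5, t1), m(m(m(t2, t6), t4), t3)) = 1->3, 2->3, 3->3, 4->3

1->3, 2->3, 3->3, 4->3


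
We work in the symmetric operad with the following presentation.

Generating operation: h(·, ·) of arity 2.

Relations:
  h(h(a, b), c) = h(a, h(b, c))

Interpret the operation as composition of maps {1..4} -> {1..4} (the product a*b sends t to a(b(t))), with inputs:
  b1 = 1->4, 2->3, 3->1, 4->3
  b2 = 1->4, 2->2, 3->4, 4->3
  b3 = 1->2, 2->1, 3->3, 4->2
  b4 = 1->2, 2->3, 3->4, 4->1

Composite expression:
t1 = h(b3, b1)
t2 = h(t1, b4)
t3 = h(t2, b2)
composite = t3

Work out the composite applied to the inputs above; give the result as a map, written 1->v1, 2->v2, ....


1->2, 2->2, 3->2, 4->3

h(b3, b1) = 1->2, 2->3, 3->2, 4->3
h(h(b3, b1), b4) = 1->3, 2->2, 3->3, 4->2
h(h(h(b3, b1), b4), b2) = 1->2, 2->2, 3->2, 4->3


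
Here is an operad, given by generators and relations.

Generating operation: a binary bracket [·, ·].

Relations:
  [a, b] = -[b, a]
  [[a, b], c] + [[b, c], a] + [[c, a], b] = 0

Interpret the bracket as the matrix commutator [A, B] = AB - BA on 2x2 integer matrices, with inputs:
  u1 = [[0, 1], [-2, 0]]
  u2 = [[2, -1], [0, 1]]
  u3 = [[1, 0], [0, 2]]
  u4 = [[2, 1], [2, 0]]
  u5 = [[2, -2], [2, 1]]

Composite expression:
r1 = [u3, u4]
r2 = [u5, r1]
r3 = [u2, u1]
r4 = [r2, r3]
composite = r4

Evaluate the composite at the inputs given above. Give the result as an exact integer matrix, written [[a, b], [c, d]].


[u3, u4] = [[0, -1], [2, 0]]
[u5, [u3, u4]] = [[-2, -1], [-2, 2]]
[u2, u1] = [[2, 1], [2, -2]]
[[u5, [u3, u4]], [u2, u1]] = [[0, 0], [0, 0]]

[[0, 0], [0, 0]]


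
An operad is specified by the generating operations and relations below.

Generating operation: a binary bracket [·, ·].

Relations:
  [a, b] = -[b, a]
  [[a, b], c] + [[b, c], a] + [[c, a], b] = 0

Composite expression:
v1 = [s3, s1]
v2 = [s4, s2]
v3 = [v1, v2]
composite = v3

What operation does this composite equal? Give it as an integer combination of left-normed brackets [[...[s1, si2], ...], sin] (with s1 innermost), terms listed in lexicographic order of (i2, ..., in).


[[[s1, s3], s2], s4] - [[[s1, s3], s4], s2]

Antisymmetry and Jacobi reduce to s1-anchored left-normed brackets.
Composite bracket: [[s3, s1], [s4, s2]]
Under [a, b] = ab - ba we get 8 signed associative words (2^3 = 8).
The s1-initial words carry the normal form:
  word s1s3s2s4 has sign +1, contributing +[[[s1, s3], s2], s4]
  word s1s3s4s2 has sign -1, contributing -[[[s1, s3], s4], s2]


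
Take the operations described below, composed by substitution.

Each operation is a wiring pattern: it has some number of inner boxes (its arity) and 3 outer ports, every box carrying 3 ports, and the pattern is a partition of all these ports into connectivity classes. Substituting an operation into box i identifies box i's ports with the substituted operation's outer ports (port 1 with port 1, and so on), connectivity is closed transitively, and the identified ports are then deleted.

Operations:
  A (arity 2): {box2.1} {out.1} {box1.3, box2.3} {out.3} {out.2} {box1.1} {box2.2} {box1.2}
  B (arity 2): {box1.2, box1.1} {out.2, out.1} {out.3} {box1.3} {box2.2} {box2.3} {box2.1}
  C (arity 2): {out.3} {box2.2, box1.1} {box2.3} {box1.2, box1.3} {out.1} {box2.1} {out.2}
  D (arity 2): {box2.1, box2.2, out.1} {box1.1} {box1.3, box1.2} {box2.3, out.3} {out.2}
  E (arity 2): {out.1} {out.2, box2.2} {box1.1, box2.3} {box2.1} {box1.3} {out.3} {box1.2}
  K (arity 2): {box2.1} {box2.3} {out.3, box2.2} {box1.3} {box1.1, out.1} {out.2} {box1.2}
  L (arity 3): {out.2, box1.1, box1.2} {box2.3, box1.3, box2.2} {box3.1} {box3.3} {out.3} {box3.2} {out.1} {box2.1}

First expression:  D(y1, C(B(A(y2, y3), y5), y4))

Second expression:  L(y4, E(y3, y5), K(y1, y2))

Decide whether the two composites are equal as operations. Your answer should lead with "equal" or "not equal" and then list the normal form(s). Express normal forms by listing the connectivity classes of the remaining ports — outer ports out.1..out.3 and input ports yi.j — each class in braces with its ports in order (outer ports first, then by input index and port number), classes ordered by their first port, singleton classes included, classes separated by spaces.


not equal; the first gives {out.1} {out.2} {out.3} {y1.1} {y1.2, y1.3} {y2.1} {y2.2} {y2.3, y3.3} {y3.1} {y3.2} {y4.1} {y4.2} {y4.3} {y5.1} {y5.2} {y5.3} and the second {out.1} {out.2, y4.1, y4.2} {out.3} {y1.1} {y1.2} {y1.3} {y2.1} {y2.2} {y2.3} {y3.1, y5.3} {y3.2} {y3.3} {y4.3, y5.2} {y5.1}

In normal form, the first expression is {out.1} {out.2} {out.3} {y1.1} {y1.2, y1.3} {y2.1} {y2.2} {y2.3, y3.3} {y3.1} {y3.2} {y4.1} {y4.2} {y4.3} {y5.1} {y5.2} {y5.3}
In normal form, the second expression is {out.1} {out.2, y4.1, y4.2} {out.3} {y1.1} {y1.2} {y1.3} {y2.1} {y2.2} {y2.3} {y3.1, y5.3} {y3.2} {y3.3} {y4.3, y5.2} {y5.1}
The normal forms differ: not equal.
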